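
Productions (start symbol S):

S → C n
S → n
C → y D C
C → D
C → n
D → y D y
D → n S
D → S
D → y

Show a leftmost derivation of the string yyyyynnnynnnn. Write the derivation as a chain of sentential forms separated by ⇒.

S ⇒ Cn ⇒ yDCn ⇒ yyDyCn ⇒ yyyyCn ⇒ yyyyyDCn ⇒ yyyyynSCn ⇒ yyyyynCnCn ⇒ yyyyynnnCn ⇒ yyyyynnnyDCn ⇒ yyyyynnnynSCn ⇒ yyyyynnnynnCn ⇒ yyyyynnnynnnn

S ⇒ Cn   [S → C n]
Cn ⇒ yDCn   [C → y D C]
yDCn ⇒ yyDyCn   [D → y D y]
yyDyCn ⇒ yyyyCn   [D → y]
yyyyCn ⇒ yyyyyDCn   [C → y D C]
yyyyyDCn ⇒ yyyyynSCn   [D → n S]
yyyyynSCn ⇒ yyyyynCnCn   [S → C n]
yyyyynCnCn ⇒ yyyyynnnCn   [C → n]
yyyyynnnCn ⇒ yyyyynnnyDCn   [C → y D C]
yyyyynnnyDCn ⇒ yyyyynnnynSCn   [D → n S]
yyyyynnnynSCn ⇒ yyyyynnnynnCn   [S → n]
yyyyynnnynnCn ⇒ yyyyynnnynnnn   [C → n]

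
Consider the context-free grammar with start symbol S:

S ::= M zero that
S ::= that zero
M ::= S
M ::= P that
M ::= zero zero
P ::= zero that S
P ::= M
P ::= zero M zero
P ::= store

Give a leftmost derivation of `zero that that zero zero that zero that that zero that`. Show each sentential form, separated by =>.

S => M zero that   [S ::= M zero that]
M zero that => P that zero that   [M ::= P that]
P that zero that => zero that S that zero that   [P ::= zero that S]
zero that S that zero that => zero that M zero that that zero that   [S ::= M zero that]
zero that M zero that that zero that => zero that S zero that that zero that   [M ::= S]
zero that S zero that that zero that => zero that M zero that zero that that zero that   [S ::= M zero that]
zero that M zero that zero that that zero that => zero that S zero that zero that that zero that   [M ::= S]
zero that S zero that zero that that zero that => zero that that zero zero that zero that that zero that   [S ::= that zero]

S => M zero that => P that zero that => zero that S that zero that => zero that M zero that that zero that => zero that S zero that that zero that => zero that M zero that zero that that zero that => zero that S zero that zero that that zero that => zero that that zero zero that zero that that zero that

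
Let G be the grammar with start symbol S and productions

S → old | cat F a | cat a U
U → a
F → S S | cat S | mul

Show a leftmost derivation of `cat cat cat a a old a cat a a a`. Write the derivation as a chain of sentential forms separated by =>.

S => cat F a => cat S S a => cat cat F a S a => cat cat S S a S a => cat cat cat a U S a S a => cat cat cat a a S a S a => cat cat cat a a old a S a => cat cat cat a a old a cat a U a => cat cat cat a a old a cat a a a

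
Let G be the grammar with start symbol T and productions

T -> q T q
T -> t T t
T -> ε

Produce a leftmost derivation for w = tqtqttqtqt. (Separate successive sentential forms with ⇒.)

T⇒tTt⇒tqTqt⇒tqtTtqt⇒tqtqTqtqt⇒tqtqtTtqtqt⇒tqtqttqtqt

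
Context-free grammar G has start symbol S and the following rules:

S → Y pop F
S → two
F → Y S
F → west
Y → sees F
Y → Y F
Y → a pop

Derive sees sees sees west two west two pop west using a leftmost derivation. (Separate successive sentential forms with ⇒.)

S ⇒ Y pop F   [S → Y pop F]
Y pop F ⇒ sees F pop F   [Y → sees F]
sees F pop F ⇒ sees Y S pop F   [F → Y S]
sees Y S pop F ⇒ sees Y F S pop F   [Y → Y F]
sees Y F S pop F ⇒ sees sees F F S pop F   [Y → sees F]
sees sees F F S pop F ⇒ sees sees Y S F S pop F   [F → Y S]
sees sees Y S F S pop F ⇒ sees sees sees F S F S pop F   [Y → sees F]
sees sees sees F S F S pop F ⇒ sees sees sees west S F S pop F   [F → west]
sees sees sees west S F S pop F ⇒ sees sees sees west two F S pop F   [S → two]
sees sees sees west two F S pop F ⇒ sees sees sees west two west S pop F   [F → west]
sees sees sees west two west S pop F ⇒ sees sees sees west two west two pop F   [S → two]
sees sees sees west two west two pop F ⇒ sees sees sees west two west two pop west   [F → west]

S ⇒ Y pop F ⇒ sees F pop F ⇒ sees Y S pop F ⇒ sees Y F S pop F ⇒ sees sees F F S pop F ⇒ sees sees Y S F S pop F ⇒ sees sees sees F S F S pop F ⇒ sees sees sees west S F S pop F ⇒ sees sees sees west two F S pop F ⇒ sees sees sees west two west S pop F ⇒ sees sees sees west two west two pop F ⇒ sees sees sees west two west two pop west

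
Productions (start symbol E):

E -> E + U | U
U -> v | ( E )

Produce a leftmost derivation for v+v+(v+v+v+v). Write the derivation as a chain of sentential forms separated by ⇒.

E ⇒ E+U ⇒ E+U+U ⇒ U+U+U ⇒ v+U+U ⇒ v+v+U ⇒ v+v+(E) ⇒ v+v+(E+U) ⇒ v+v+(E+U+U) ⇒ v+v+(E+U+U+U) ⇒ v+v+(U+U+U+U) ⇒ v+v+(v+U+U+U) ⇒ v+v+(v+v+U+U) ⇒ v+v+(v+v+v+U) ⇒ v+v+(v+v+v+v)

E ⇒ E+U   [E -> E + U]
E+U ⇒ E+U+U   [E -> E + U]
E+U+U ⇒ U+U+U   [E -> U]
U+U+U ⇒ v+U+U   [U -> v]
v+U+U ⇒ v+v+U   [U -> v]
v+v+U ⇒ v+v+(E)   [U -> ( E )]
v+v+(E) ⇒ v+v+(E+U)   [E -> E + U]
v+v+(E+U) ⇒ v+v+(E+U+U)   [E -> E + U]
v+v+(E+U+U) ⇒ v+v+(E+U+U+U)   [E -> E + U]
v+v+(E+U+U+U) ⇒ v+v+(U+U+U+U)   [E -> U]
v+v+(U+U+U+U) ⇒ v+v+(v+U+U+U)   [U -> v]
v+v+(v+U+U+U) ⇒ v+v+(v+v+U+U)   [U -> v]
v+v+(v+v+U+U) ⇒ v+v+(v+v+v+U)   [U -> v]
v+v+(v+v+v+U) ⇒ v+v+(v+v+v+v)   [U -> v]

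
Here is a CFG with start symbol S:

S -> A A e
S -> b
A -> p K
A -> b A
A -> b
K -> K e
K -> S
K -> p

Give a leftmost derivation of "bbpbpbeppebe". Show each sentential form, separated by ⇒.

S ⇒ AAe ⇒ bAAe ⇒ bbAAe ⇒ bbpKAe ⇒ bbpSAe ⇒ bbpAAeAe ⇒ bbpbAAeAe ⇒ bbpbpKAeAe ⇒ bbpbpKeAeAe ⇒ bbpbpSeAeAe ⇒ bbpbpbeAeAe ⇒ bbpbpbepKeAe ⇒ bbpbpbeppeAe ⇒ bbpbpbeppebe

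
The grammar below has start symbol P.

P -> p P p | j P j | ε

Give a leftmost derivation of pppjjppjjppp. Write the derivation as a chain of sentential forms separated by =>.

P => pPp   [P -> p P p]
pPp => ppPpp   [P -> p P p]
ppPpp => pppPppp   [P -> p P p]
pppPppp => pppjPjppp   [P -> j P j]
pppjPjppp => pppjjPjjppp   [P -> j P j]
pppjjPjjppp => pppjjpPpjjppp   [P -> p P p]
pppjjpPpjjppp => pppjjppjjppp   [P -> ε]

P => pPp => ppPpp => pppPppp => pppjPjppp => pppjjPjjppp => pppjjpPpjjppp => pppjjppjjppp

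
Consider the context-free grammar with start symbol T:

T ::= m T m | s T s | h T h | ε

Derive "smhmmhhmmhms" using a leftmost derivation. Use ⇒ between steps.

T ⇒ sTs ⇒ smTms ⇒ smhThms ⇒ smhmTmhms ⇒ smhmmTmmhms ⇒ smhmmhThmmhms ⇒ smhmmhhmmhms

T ⇒ sTs   [T ::= s T s]
sTs ⇒ smTms   [T ::= m T m]
smTms ⇒ smhThms   [T ::= h T h]
smhThms ⇒ smhmTmhms   [T ::= m T m]
smhmTmhms ⇒ smhmmTmmhms   [T ::= m T m]
smhmmTmmhms ⇒ smhmmhThmmhms   [T ::= h T h]
smhmmhThmmhms ⇒ smhmmhhmmhms   [T ::= ε]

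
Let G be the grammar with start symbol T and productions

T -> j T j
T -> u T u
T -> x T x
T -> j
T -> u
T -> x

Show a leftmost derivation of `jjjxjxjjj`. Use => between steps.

T=>jTj=>jjTjj=>jjjTjjj=>jjjxTxjjj=>jjjxjxjjj

T => jTj   [T -> j T j]
jTj => jjTjj   [T -> j T j]
jjTjj => jjjTjjj   [T -> j T j]
jjjTjjj => jjjxTxjjj   [T -> x T x]
jjjxTxjjj => jjjxjxjjj   [T -> j]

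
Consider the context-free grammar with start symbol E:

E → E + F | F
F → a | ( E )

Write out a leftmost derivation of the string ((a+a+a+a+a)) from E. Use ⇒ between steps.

E ⇒ F ⇒ (E) ⇒ (F) ⇒ ((E)) ⇒ ((E+F)) ⇒ ((E+F+F)) ⇒ ((E+F+F+F)) ⇒ ((E+F+F+F+F)) ⇒ ((F+F+F+F+F)) ⇒ ((a+F+F+F+F)) ⇒ ((a+a+F+F+F)) ⇒ ((a+a+a+F+F)) ⇒ ((a+a+a+a+F)) ⇒ ((a+a+a+a+a))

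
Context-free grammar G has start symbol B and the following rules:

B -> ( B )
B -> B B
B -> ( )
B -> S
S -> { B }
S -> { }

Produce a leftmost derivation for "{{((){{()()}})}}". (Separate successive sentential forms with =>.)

B => S => {B} => {S} => {{B}} => {{(B)}} => {{(BB)}} => {{(()B)}} => {{(()S)}} => {{((){B})}} => {{((){S})}} => {{((){{B}})}} => {{((){{BB}})}} => {{((){{()B}})}} => {{((){{()()}})}}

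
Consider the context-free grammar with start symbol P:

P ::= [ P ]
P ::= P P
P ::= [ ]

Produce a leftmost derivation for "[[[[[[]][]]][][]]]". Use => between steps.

P=>[P]=>[[P]]=>[[PP]]=>[[PPP]]=>[[[P]PP]]=>[[[[P]]PP]]=>[[[[PP]]PP]]=>[[[[[P]P]]PP]]=>[[[[[[]]P]]PP]]=>[[[[[[]][]]]PP]]=>[[[[[[]][]]][]P]]=>[[[[[[]][]]][][]]]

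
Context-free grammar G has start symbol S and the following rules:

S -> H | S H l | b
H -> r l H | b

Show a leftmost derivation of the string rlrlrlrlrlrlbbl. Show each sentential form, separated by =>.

S => SHl   [S -> S H l]
SHl => HHl   [S -> H]
HHl => rlHHl   [H -> r l H]
rlHHl => rlrlHHl   [H -> r l H]
rlrlHHl => rlrlrlHHl   [H -> r l H]
rlrlrlHHl => rlrlrlrlHHl   [H -> r l H]
rlrlrlrlHHl => rlrlrlrlrlHHl   [H -> r l H]
rlrlrlrlrlHHl => rlrlrlrlrlrlHHl   [H -> r l H]
rlrlrlrlrlrlHHl => rlrlrlrlrlrlbHl   [H -> b]
rlrlrlrlrlrlbHl => rlrlrlrlrlrlbbl   [H -> b]

S=>SHl=>HHl=>rlHHl=>rlrlHHl=>rlrlrlHHl=>rlrlrlrlHHl=>rlrlrlrlrlHHl=>rlrlrlrlrlrlHHl=>rlrlrlrlrlrlbHl=>rlrlrlrlrlrlbbl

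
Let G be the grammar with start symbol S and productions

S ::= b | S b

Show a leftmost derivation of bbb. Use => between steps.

S => Sb   [S ::= S b]
Sb => Sbb   [S ::= S b]
Sbb => bbb   [S ::= b]

S => Sb => Sbb => bbb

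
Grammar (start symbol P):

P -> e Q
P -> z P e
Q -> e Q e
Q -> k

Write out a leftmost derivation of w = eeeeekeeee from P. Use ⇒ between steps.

P ⇒ eQ   [P -> e Q]
eQ ⇒ eeQe   [Q -> e Q e]
eeQe ⇒ eeeQee   [Q -> e Q e]
eeeQee ⇒ eeeeQeee   [Q -> e Q e]
eeeeQeee ⇒ eeeeeQeeee   [Q -> e Q e]
eeeeeQeeee ⇒ eeeeekeeee   [Q -> k]

P⇒eQ⇒eeQe⇒eeeQee⇒eeeeQeee⇒eeeeeQeeee⇒eeeeekeeee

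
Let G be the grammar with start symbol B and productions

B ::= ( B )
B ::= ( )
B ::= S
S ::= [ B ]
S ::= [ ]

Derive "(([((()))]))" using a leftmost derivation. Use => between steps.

B => (B) => ((B)) => ((S)) => (([B])) => (([(B)])) => (([((B))])) => (([((()))]))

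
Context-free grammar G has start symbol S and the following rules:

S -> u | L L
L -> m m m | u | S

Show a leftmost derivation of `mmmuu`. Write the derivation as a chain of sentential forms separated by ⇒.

S⇒LL⇒mmmL⇒mmmS⇒mmmLL⇒mmmSL⇒mmmuL⇒mmmuu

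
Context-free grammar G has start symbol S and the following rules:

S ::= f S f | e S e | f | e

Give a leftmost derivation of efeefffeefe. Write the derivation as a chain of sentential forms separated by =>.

S => eSe => efSfe => efeSefe => efeeSeefe => efeefSfeefe => efeefffeefe

S => eSe   [S ::= e S e]
eSe => efSfe   [S ::= f S f]
efSfe => efeSefe   [S ::= e S e]
efeSefe => efeeSeefe   [S ::= e S e]
efeeSeefe => efeefSfeefe   [S ::= f S f]
efeefSfeefe => efeefffeefe   [S ::= f]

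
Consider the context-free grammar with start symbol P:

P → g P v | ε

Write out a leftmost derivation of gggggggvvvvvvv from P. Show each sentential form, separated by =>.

P=>gPv=>ggPvv=>gggPvvv=>ggggPvvvv=>gggggPvvvvv=>ggggggPvvvvvv=>gggggggPvvvvvvv=>gggggggvvvvvvv

P => gPv   [P → g P v]
gPv => ggPvv   [P → g P v]
ggPvv => gggPvvv   [P → g P v]
gggPvvv => ggggPvvvv   [P → g P v]
ggggPvvvv => gggggPvvvvv   [P → g P v]
gggggPvvvvv => ggggggPvvvvvv   [P → g P v]
ggggggPvvvvvv => gggggggPvvvvvvv   [P → g P v]
gggggggPvvvvvvv => gggggggvvvvvvv   [P → ε]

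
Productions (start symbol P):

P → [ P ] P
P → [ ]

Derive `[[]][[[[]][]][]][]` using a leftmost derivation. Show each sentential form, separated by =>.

P => [P]P => [[]]P => [[]][P]P => [[]][[P]P]P => [[]][[[P]P]P]P => [[]][[[[]]P]P]P => [[]][[[[]][]]P]P => [[]][[[[]][]][]]P => [[]][[[[]][]][]][]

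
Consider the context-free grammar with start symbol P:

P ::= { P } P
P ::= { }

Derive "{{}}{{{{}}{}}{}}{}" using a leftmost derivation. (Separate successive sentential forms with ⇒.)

P⇒{P}P⇒{{}}P⇒{{}}{P}P⇒{{}}{{P}P}P⇒{{}}{{{P}P}P}P⇒{{}}{{{{}}P}P}P⇒{{}}{{{{}}{}}P}P⇒{{}}{{{{}}{}}{}}P⇒{{}}{{{{}}{}}{}}{}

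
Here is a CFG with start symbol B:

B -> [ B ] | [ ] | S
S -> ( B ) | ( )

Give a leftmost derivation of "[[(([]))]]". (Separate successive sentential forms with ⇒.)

B ⇒ [B]   [B -> [ B ]]
[B] ⇒ [[B]]   [B -> [ B ]]
[[B]] ⇒ [[S]]   [B -> S]
[[S]] ⇒ [[(B)]]   [S -> ( B )]
[[(B)]] ⇒ [[(S)]]   [B -> S]
[[(S)]] ⇒ [[((B))]]   [S -> ( B )]
[[((B))]] ⇒ [[(([]))]]   [B -> [ ]]

B ⇒ [B] ⇒ [[B]] ⇒ [[S]] ⇒ [[(B)]] ⇒ [[(S)]] ⇒ [[((B))]] ⇒ [[(([]))]]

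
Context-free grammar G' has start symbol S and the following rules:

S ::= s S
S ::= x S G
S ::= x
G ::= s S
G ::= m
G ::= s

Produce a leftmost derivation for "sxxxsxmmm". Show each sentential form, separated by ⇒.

S ⇒ sS ⇒ sxSG ⇒ sxxSGG ⇒ sxxxSGGG ⇒ sxxxsSGGG ⇒ sxxxsxGGG ⇒ sxxxsxmGG ⇒ sxxxsxmmG ⇒ sxxxsxmmm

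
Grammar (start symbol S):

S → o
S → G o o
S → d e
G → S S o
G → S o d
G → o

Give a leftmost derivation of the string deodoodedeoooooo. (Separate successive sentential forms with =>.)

S => Goo => SSooo => GooSooo => SodooSooo => deodooSooo => deodooGooooo => deodooSSoooooo => deodoodeSoooooo => deodoodedeoooooo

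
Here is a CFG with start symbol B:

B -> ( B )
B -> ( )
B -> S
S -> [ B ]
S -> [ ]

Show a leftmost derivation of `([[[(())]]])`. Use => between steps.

B => (B) => (S) => ([B]) => ([S]) => ([[B]]) => ([[S]]) => ([[[B]]]) => ([[[(B)]]]) => ([[[(())]]])

B => (B)   [B -> ( B )]
(B) => (S)   [B -> S]
(S) => ([B])   [S -> [ B ]]
([B]) => ([S])   [B -> S]
([S]) => ([[B]])   [S -> [ B ]]
([[B]]) => ([[S]])   [B -> S]
([[S]]) => ([[[B]]])   [S -> [ B ]]
([[[B]]]) => ([[[(B)]]])   [B -> ( B )]
([[[(B)]]]) => ([[[(())]]])   [B -> ( )]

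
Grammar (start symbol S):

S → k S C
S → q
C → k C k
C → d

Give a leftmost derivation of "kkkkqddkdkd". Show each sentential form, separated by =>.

S => kSC => kkSCC => kkkSCCC => kkkkSCCCC => kkkkqCCCC => kkkkqdCCC => kkkkqddCC => kkkkqddkCkC => kkkkqddkdkC => kkkkqddkdkd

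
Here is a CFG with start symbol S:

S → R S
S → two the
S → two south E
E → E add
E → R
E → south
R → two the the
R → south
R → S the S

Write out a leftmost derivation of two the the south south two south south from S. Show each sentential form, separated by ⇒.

S ⇒ R S ⇒ two the the S ⇒ two the the R S ⇒ two the the south S ⇒ two the the south R S ⇒ two the the south south S ⇒ two the the south south two south E ⇒ two the the south south two south south

S ⇒ R S   [S → R S]
R S ⇒ two the the S   [R → two the the]
two the the S ⇒ two the the R S   [S → R S]
two the the R S ⇒ two the the south S   [R → south]
two the the south S ⇒ two the the south R S   [S → R S]
two the the south R S ⇒ two the the south south S   [R → south]
two the the south south S ⇒ two the the south south two south E   [S → two south E]
two the the south south two south E ⇒ two the the south south two south south   [E → south]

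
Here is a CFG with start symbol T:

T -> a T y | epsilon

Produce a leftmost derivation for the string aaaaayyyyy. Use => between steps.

T=>aTy=>aaTyy=>aaaTyyy=>aaaaTyyyy=>aaaaaTyyyyy=>aaaaayyyyy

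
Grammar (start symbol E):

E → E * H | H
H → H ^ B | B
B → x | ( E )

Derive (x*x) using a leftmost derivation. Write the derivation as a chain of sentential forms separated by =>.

E => H   [E → H]
H => B   [H → B]
B => (E)   [B → ( E )]
(E) => (E*H)   [E → E * H]
(E*H) => (H*H)   [E → H]
(H*H) => (B*H)   [H → B]
(B*H) => (x*H)   [B → x]
(x*H) => (x*B)   [H → B]
(x*B) => (x*x)   [B → x]

E=>H=>B=>(E)=>(E*H)=>(H*H)=>(B*H)=>(x*H)=>(x*B)=>(x*x)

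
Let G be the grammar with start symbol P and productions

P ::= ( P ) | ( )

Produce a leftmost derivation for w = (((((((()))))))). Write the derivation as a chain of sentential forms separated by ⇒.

P ⇒ (P) ⇒ ((P)) ⇒ (((P))) ⇒ ((((P)))) ⇒ (((((P))))) ⇒ ((((((P)))))) ⇒ (((((((P))))))) ⇒ (((((((())))))))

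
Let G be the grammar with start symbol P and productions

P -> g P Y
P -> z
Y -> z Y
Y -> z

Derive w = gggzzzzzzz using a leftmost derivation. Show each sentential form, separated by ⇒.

P ⇒ gPY ⇒ ggPYY ⇒ gggPYYY ⇒ gggzYYY ⇒ gggzzYY ⇒ gggzzzYY ⇒ gggzzzzY ⇒ gggzzzzzY ⇒ gggzzzzzzY ⇒ gggzzzzzzz

P ⇒ gPY   [P -> g P Y]
gPY ⇒ ggPYY   [P -> g P Y]
ggPYY ⇒ gggPYYY   [P -> g P Y]
gggPYYY ⇒ gggzYYY   [P -> z]
gggzYYY ⇒ gggzzYY   [Y -> z]
gggzzYY ⇒ gggzzzYY   [Y -> z Y]
gggzzzYY ⇒ gggzzzzY   [Y -> z]
gggzzzzY ⇒ gggzzzzzY   [Y -> z Y]
gggzzzzzY ⇒ gggzzzzzzY   [Y -> z Y]
gggzzzzzzY ⇒ gggzzzzzzz   [Y -> z]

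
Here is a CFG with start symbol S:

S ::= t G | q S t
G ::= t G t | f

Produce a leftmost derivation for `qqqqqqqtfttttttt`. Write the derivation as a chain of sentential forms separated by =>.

S => qSt => qqStt => qqqSttt => qqqqStttt => qqqqqSttttt => qqqqqqStttttt => qqqqqqqSttttttt => qqqqqqqtGttttttt => qqqqqqqtfttttttt

S => qSt   [S ::= q S t]
qSt => qqStt   [S ::= q S t]
qqStt => qqqSttt   [S ::= q S t]
qqqSttt => qqqqStttt   [S ::= q S t]
qqqqStttt => qqqqqSttttt   [S ::= q S t]
qqqqqSttttt => qqqqqqStttttt   [S ::= q S t]
qqqqqqStttttt => qqqqqqqSttttttt   [S ::= q S t]
qqqqqqqSttttttt => qqqqqqqtGttttttt   [S ::= t G]
qqqqqqqtGttttttt => qqqqqqqtfttttttt   [G ::= f]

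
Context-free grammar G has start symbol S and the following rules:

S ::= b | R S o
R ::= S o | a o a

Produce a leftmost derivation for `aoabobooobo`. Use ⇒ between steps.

S⇒RSo⇒SoSo⇒RSooSo⇒aoaSooSo⇒aoaRSoooSo⇒aoaSoSoooSo⇒aoaboSoooSo⇒aoaboboooSo⇒aoabobooobo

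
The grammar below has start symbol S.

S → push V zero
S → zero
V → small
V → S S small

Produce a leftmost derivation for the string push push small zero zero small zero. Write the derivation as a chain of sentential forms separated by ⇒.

S ⇒ push V zero   [S → push V zero]
push V zero ⇒ push S S small zero   [V → S S small]
push S S small zero ⇒ push push V zero S small zero   [S → push V zero]
push push V zero S small zero ⇒ push push small zero S small zero   [V → small]
push push small zero S small zero ⇒ push push small zero zero small zero   [S → zero]

S ⇒ push V zero ⇒ push S S small zero ⇒ push push V zero S small zero ⇒ push push small zero S small zero ⇒ push push small zero zero small zero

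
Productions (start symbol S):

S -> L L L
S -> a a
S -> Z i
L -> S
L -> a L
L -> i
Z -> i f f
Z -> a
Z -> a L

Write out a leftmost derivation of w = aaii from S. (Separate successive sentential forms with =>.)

S => LLL => SLL => aaLL => aaiL => aaii

S => LLL   [S -> L L L]
LLL => SLL   [L -> S]
SLL => aaLL   [S -> a a]
aaLL => aaiL   [L -> i]
aaiL => aaii   [L -> i]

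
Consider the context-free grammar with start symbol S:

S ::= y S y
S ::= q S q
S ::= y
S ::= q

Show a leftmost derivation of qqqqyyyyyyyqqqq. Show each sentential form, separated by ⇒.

S ⇒ qSq ⇒ qqSqq ⇒ qqqSqqq ⇒ qqqqSqqqq ⇒ qqqqySyqqqq ⇒ qqqqyySyyqqqq ⇒ qqqqyyySyyyqqqq ⇒ qqqqyyyyyyyqqqq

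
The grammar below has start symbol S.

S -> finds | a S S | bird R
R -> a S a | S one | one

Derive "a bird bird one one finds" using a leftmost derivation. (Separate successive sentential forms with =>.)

S => a S S   [S -> a S S]
a S S => a bird R S   [S -> bird R]
a bird R S => a bird S one S   [R -> S one]
a bird S one S => a bird bird R one S   [S -> bird R]
a bird bird R one S => a bird bird one one S   [R -> one]
a bird bird one one S => a bird bird one one finds   [S -> finds]

S => a S S => a bird R S => a bird S one S => a bird bird R one S => a bird bird one one S => a bird bird one one finds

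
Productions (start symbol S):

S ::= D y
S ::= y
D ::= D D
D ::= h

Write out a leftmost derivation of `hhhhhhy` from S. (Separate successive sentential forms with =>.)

S => Dy => DDy => DDDy => DDDDy => DDDDDy => hDDDDy => hDDDDDy => hhDDDDy => hhhDDDy => hhhhDDy => hhhhhDy => hhhhhhy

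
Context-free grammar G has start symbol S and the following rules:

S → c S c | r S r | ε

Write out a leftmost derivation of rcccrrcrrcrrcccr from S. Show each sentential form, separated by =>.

S => rSr   [S → r S r]
rSr => rcScr   [S → c S c]
rcScr => rccSccr   [S → c S c]
rccSccr => rcccScccr   [S → c S c]
rcccScccr => rcccrSrcccr   [S → r S r]
rcccrSrcccr => rcccrrSrrcccr   [S → r S r]
rcccrrSrrcccr => rcccrrcScrrcccr   [S → c S c]
rcccrrcScrrcccr => rcccrrcrSrcrrcccr   [S → r S r]
rcccrrcrSrcrrcccr => rcccrrcrrcrrcccr   [S → ε]

S => rSr => rcScr => rccSccr => rcccScccr => rcccrSrcccr => rcccrrSrrcccr => rcccrrcScrrcccr => rcccrrcrSrcrrcccr => rcccrrcrrcrrcccr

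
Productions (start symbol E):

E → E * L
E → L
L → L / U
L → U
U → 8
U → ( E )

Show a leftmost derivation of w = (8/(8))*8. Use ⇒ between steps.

E ⇒ E*L ⇒ L*L ⇒ U*L ⇒ (E)*L ⇒ (L)*L ⇒ (L/U)*L ⇒ (U/U)*L ⇒ (8/U)*L ⇒ (8/(E))*L ⇒ (8/(L))*L ⇒ (8/(U))*L ⇒ (8/(8))*L ⇒ (8/(8))*U ⇒ (8/(8))*8

E ⇒ E*L   [E → E * L]
E*L ⇒ L*L   [E → L]
L*L ⇒ U*L   [L → U]
U*L ⇒ (E)*L   [U → ( E )]
(E)*L ⇒ (L)*L   [E → L]
(L)*L ⇒ (L/U)*L   [L → L / U]
(L/U)*L ⇒ (U/U)*L   [L → U]
(U/U)*L ⇒ (8/U)*L   [U → 8]
(8/U)*L ⇒ (8/(E))*L   [U → ( E )]
(8/(E))*L ⇒ (8/(L))*L   [E → L]
(8/(L))*L ⇒ (8/(U))*L   [L → U]
(8/(U))*L ⇒ (8/(8))*L   [U → 8]
(8/(8))*L ⇒ (8/(8))*U   [L → U]
(8/(8))*U ⇒ (8/(8))*8   [U → 8]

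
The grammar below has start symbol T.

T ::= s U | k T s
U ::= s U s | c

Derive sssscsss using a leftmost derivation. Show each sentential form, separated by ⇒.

T ⇒ sU ⇒ ssUs ⇒ sssUss ⇒ ssssUsss ⇒ sssscsss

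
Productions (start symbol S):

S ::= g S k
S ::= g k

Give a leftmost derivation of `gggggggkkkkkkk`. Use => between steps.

S => gSk => ggSkk => gggSkkk => ggggSkkkk => gggggSkkkkk => ggggggSkkkkkk => gggggggkkkkkkk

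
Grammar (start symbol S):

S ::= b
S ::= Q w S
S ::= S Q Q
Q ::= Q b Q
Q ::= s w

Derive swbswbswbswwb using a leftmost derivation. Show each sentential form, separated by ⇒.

S⇒QwS⇒QbQwS⇒QbQbQwS⇒QbQbQbQwS⇒swbQbQbQwS⇒swbswbQbQwS⇒swbswbswbQwS⇒swbswbswbswwS⇒swbswbswbswwb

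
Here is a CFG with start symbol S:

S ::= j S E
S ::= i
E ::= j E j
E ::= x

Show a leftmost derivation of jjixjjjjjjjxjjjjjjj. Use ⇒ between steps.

S ⇒ jSE   [S ::= j S E]
jSE ⇒ jjSEE   [S ::= j S E]
jjSEE ⇒ jjiEE   [S ::= i]
jjiEE ⇒ jjixE   [E ::= x]
jjixE ⇒ jjixjEj   [E ::= j E j]
jjixjEj ⇒ jjixjjEjj   [E ::= j E j]
jjixjjEjj ⇒ jjixjjjEjjj   [E ::= j E j]
jjixjjjEjjj ⇒ jjixjjjjEjjjj   [E ::= j E j]
jjixjjjjEjjjj ⇒ jjixjjjjjEjjjjj   [E ::= j E j]
jjixjjjjjEjjjjj ⇒ jjixjjjjjjEjjjjjj   [E ::= j E j]
jjixjjjjjjEjjjjjj ⇒ jjixjjjjjjjEjjjjjjj   [E ::= j E j]
jjixjjjjjjjEjjjjjjj ⇒ jjixjjjjjjjxjjjjjjj   [E ::= x]

S ⇒ jSE ⇒ jjSEE ⇒ jjiEE ⇒ jjixE ⇒ jjixjEj ⇒ jjixjjEjj ⇒ jjixjjjEjjj ⇒ jjixjjjjEjjjj ⇒ jjixjjjjjEjjjjj ⇒ jjixjjjjjjEjjjjjj ⇒ jjixjjjjjjjEjjjjjjj ⇒ jjixjjjjjjjxjjjjjjj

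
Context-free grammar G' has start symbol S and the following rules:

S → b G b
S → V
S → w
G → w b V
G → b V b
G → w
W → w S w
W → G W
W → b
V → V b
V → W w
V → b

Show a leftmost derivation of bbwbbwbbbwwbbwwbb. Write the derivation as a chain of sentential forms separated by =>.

S=>bGb=>bbVbb=>bbWwbb=>bbwSwwbb=>bbwbGbwwbb=>bbwbbVbbwwbb=>bbwbbWwbbwwbb=>bbwbbwSwwbbwwbb=>bbwbbwVwwbbwwbb=>bbwbbwVbwwbbwwbb=>bbwbbwVbbwwbbwwbb=>bbwbbwbbbwwbbwwbb

S => bGb   [S → b G b]
bGb => bbVbb   [G → b V b]
bbVbb => bbWwbb   [V → W w]
bbWwbb => bbwSwwbb   [W → w S w]
bbwSwwbb => bbwbGbwwbb   [S → b G b]
bbwbGbwwbb => bbwbbVbbwwbb   [G → b V b]
bbwbbVbbwwbb => bbwbbWwbbwwbb   [V → W w]
bbwbbWwbbwwbb => bbwbbwSwwbbwwbb   [W → w S w]
bbwbbwSwwbbwwbb => bbwbbwVwwbbwwbb   [S → V]
bbwbbwVwwbbwwbb => bbwbbwVbwwbbwwbb   [V → V b]
bbwbbwVbwwbbwwbb => bbwbbwVbbwwbbwwbb   [V → V b]
bbwbbwVbbwwbbwwbb => bbwbbwbbbwwbbwwbb   [V → b]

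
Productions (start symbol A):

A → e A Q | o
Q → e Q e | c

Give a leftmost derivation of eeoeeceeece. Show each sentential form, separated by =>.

A => eAQ   [A → e A Q]
eAQ => eeAQQ   [A → e A Q]
eeAQQ => eeoQQ   [A → o]
eeoQQ => eeoeQeQ   [Q → e Q e]
eeoeQeQ => eeoeeQeeQ   [Q → e Q e]
eeoeeQeeQ => eeoeeceeQ   [Q → c]
eeoeeceeQ => eeoeeceeeQe   [Q → e Q e]
eeoeeceeeQe => eeoeeceeece   [Q → c]

A => eAQ => eeAQQ => eeoQQ => eeoeQeQ => eeoeeQeeQ => eeoeeceeQ => eeoeeceeeQe => eeoeeceeece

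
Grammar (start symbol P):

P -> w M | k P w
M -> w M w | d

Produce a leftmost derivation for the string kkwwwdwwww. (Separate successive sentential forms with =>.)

P => kPw   [P -> k P w]
kPw => kkPww   [P -> k P w]
kkPww => kkwMww   [P -> w M]
kkwMww => kkwwMwww   [M -> w M w]
kkwwMwww => kkwwwMwwww   [M -> w M w]
kkwwwMwwww => kkwwwdwwww   [M -> d]

P => kPw => kkPww => kkwMww => kkwwMwww => kkwwwMwwww => kkwwwdwwww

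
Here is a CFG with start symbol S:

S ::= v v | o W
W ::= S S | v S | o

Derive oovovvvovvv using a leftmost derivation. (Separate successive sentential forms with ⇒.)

S⇒oW⇒oSS⇒ooWS⇒oovSS⇒oovoWS⇒oovovSS⇒oovovvvS⇒oovovvvoW⇒oovovvvovS⇒oovovvvovvv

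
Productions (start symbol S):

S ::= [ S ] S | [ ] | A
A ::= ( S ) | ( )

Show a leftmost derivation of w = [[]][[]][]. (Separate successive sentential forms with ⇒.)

S ⇒ [S]S   [S ::= [ S ] S]
[S]S ⇒ [[]]S   [S ::= [ ]]
[[]]S ⇒ [[]][S]S   [S ::= [ S ] S]
[[]][S]S ⇒ [[]][[]]S   [S ::= [ ]]
[[]][[]]S ⇒ [[]][[]][]   [S ::= [ ]]

S ⇒ [S]S ⇒ [[]]S ⇒ [[]][S]S ⇒ [[]][[]]S ⇒ [[]][[]][]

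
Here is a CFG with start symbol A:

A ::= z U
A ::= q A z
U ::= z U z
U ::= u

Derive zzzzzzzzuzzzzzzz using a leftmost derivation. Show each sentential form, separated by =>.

A => zU   [A ::= z U]
zU => zzUz   [U ::= z U z]
zzUz => zzzUzz   [U ::= z U z]
zzzUzz => zzzzUzzz   [U ::= z U z]
zzzzUzzz => zzzzzUzzzz   [U ::= z U z]
zzzzzUzzzz => zzzzzzUzzzzz   [U ::= z U z]
zzzzzzUzzzzz => zzzzzzzUzzzzzz   [U ::= z U z]
zzzzzzzUzzzzzz => zzzzzzzzUzzzzzzz   [U ::= z U z]
zzzzzzzzUzzzzzzz => zzzzzzzzuzzzzzzz   [U ::= u]

A => zU => zzUz => zzzUzz => zzzzUzzz => zzzzzUzzzz => zzzzzzUzzzzz => zzzzzzzUzzzzzz => zzzzzzzzUzzzzzzz => zzzzzzzzuzzzzzzz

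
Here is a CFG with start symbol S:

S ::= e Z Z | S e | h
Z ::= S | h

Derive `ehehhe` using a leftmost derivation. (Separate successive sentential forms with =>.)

S => Se => eZZe => ehZe => ehSe => eheZZe => ehehZe => ehehhe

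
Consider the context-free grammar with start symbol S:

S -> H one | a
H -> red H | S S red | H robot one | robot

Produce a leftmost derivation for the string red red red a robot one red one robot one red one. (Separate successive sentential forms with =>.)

S => H one => red H one => red S S red one => red H one S red one => red red H one S red one => red red red H one S red one => red red red S S red one S red one => red red red a S red one S red one => red red red a H one red one S red one => red red red a robot one red one S red one => red red red a robot one red one H one red one => red red red a robot one red one robot one red one

S => H one   [S -> H one]
H one => red H one   [H -> red H]
red H one => red S S red one   [H -> S S red]
red S S red one => red H one S red one   [S -> H one]
red H one S red one => red red H one S red one   [H -> red H]
red red H one S red one => red red red H one S red one   [H -> red H]
red red red H one S red one => red red red S S red one S red one   [H -> S S red]
red red red S S red one S red one => red red red a S red one S red one   [S -> a]
red red red a S red one S red one => red red red a H one red one S red one   [S -> H one]
red red red a H one red one S red one => red red red a robot one red one S red one   [H -> robot]
red red red a robot one red one S red one => red red red a robot one red one H one red one   [S -> H one]
red red red a robot one red one H one red one => red red red a robot one red one robot one red one   [H -> robot]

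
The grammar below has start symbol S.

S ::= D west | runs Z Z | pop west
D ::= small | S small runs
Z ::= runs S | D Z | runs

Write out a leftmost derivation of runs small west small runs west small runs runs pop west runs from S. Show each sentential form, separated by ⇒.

S ⇒ runs Z Z ⇒ runs D Z Z ⇒ runs S small runs Z Z ⇒ runs D west small runs Z Z ⇒ runs S small runs west small runs Z Z ⇒ runs D west small runs west small runs Z Z ⇒ runs small west small runs west small runs Z Z ⇒ runs small west small runs west small runs runs S Z ⇒ runs small west small runs west small runs runs pop west Z ⇒ runs small west small runs west small runs runs pop west runs

S ⇒ runs Z Z   [S ::= runs Z Z]
runs Z Z ⇒ runs D Z Z   [Z ::= D Z]
runs D Z Z ⇒ runs S small runs Z Z   [D ::= S small runs]
runs S small runs Z Z ⇒ runs D west small runs Z Z   [S ::= D west]
runs D west small runs Z Z ⇒ runs S small runs west small runs Z Z   [D ::= S small runs]
runs S small runs west small runs Z Z ⇒ runs D west small runs west small runs Z Z   [S ::= D west]
runs D west small runs west small runs Z Z ⇒ runs small west small runs west small runs Z Z   [D ::= small]
runs small west small runs west small runs Z Z ⇒ runs small west small runs west small runs runs S Z   [Z ::= runs S]
runs small west small runs west small runs runs S Z ⇒ runs small west small runs west small runs runs pop west Z   [S ::= pop west]
runs small west small runs west small runs runs pop west Z ⇒ runs small west small runs west small runs runs pop west runs   [Z ::= runs]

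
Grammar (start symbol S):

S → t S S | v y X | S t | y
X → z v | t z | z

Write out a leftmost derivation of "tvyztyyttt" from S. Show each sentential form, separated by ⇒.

S⇒St⇒Stt⇒tSStt⇒tvyXStt⇒tvyzStt⇒tvyztSStt⇒tvyztyStt⇒tvyztySttt⇒tvyztyyttt

S ⇒ St   [S → S t]
St ⇒ Stt   [S → S t]
Stt ⇒ tSStt   [S → t S S]
tSStt ⇒ tvyXStt   [S → v y X]
tvyXStt ⇒ tvyzStt   [X → z]
tvyzStt ⇒ tvyztSStt   [S → t S S]
tvyztSStt ⇒ tvyztyStt   [S → y]
tvyztyStt ⇒ tvyztySttt   [S → S t]
tvyztySttt ⇒ tvyztyyttt   [S → y]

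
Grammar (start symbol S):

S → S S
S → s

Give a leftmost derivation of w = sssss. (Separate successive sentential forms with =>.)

S => SS => sS => sSS => ssS => ssSS => ssSSS => sssSS => ssssS => sssss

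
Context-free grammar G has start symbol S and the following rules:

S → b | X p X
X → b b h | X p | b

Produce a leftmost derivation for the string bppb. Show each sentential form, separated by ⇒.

S ⇒ XpX   [S → X p X]
XpX ⇒ XppX   [X → X p]
XppX ⇒ bppX   [X → b]
bppX ⇒ bppb   [X → b]

S ⇒ XpX ⇒ XppX ⇒ bppX ⇒ bppb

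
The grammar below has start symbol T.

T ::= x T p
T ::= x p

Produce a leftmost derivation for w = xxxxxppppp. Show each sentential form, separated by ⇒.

T ⇒ xTp ⇒ xxTpp ⇒ xxxTppp ⇒ xxxxTpppp ⇒ xxxxxppppp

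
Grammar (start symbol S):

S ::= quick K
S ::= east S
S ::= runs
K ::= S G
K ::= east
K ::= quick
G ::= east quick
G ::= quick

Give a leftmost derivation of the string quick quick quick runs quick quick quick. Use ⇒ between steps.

S ⇒ quick K ⇒ quick S G ⇒ quick quick K G ⇒ quick quick S G G ⇒ quick quick quick K G G ⇒ quick quick quick S G G G ⇒ quick quick quick runs G G G ⇒ quick quick quick runs quick G G ⇒ quick quick quick runs quick quick G ⇒ quick quick quick runs quick quick quick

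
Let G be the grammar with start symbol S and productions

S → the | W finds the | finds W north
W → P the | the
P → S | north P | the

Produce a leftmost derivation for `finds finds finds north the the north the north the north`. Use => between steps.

S => finds W north => finds P the north => finds S the north => finds finds W north the north => finds finds P the north the north => finds finds S the north the north => finds finds finds W north the north the north => finds finds finds P the north the north the north => finds finds finds north P the north the north the north => finds finds finds north the the north the north the north

S => finds W north   [S → finds W north]
finds W north => finds P the north   [W → P the]
finds P the north => finds S the north   [P → S]
finds S the north => finds finds W north the north   [S → finds W north]
finds finds W north the north => finds finds P the north the north   [W → P the]
finds finds P the north the north => finds finds S the north the north   [P → S]
finds finds S the north the north => finds finds finds W north the north the north   [S → finds W north]
finds finds finds W north the north the north => finds finds finds P the north the north the north   [W → P the]
finds finds finds P the north the north the north => finds finds finds north P the north the north the north   [P → north P]
finds finds finds north P the north the north the north => finds finds finds north the the north the north the north   [P → the]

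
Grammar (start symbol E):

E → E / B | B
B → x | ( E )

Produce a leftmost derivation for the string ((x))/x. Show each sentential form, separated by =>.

E=>E/B=>B/B=>(E)/B=>(B)/B=>((E))/B=>((B))/B=>((x))/B=>((x))/x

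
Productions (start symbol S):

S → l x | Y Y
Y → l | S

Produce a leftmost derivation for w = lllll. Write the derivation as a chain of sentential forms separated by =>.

S => YY => SY => YYY => lYY => llY => llS => llYY => llSY => llYYY => lllYY => llllY => lllll

S => YY   [S → Y Y]
YY => SY   [Y → S]
SY => YYY   [S → Y Y]
YYY => lYY   [Y → l]
lYY => llY   [Y → l]
llY => llS   [Y → S]
llS => llYY   [S → Y Y]
llYY => llSY   [Y → S]
llSY => llYYY   [S → Y Y]
llYYY => lllYY   [Y → l]
lllYY => llllY   [Y → l]
llllY => lllll   [Y → l]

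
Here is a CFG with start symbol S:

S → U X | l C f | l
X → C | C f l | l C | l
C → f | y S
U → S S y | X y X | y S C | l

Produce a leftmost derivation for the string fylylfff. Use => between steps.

S => UX   [S → U X]
UX => XyXX   [U → X y X]
XyXX => CyXX   [X → C]
CyXX => fyXX   [C → f]
fyXX => fylCX   [X → l C]
fylCX => fylySX   [C → y S]
fylySX => fylylCfX   [S → l C f]
fylylCfX => fylylffX   [C → f]
fylylffX => fylylffC   [X → C]
fylylffC => fylylfff   [C → f]

S => UX => XyXX => CyXX => fyXX => fylCX => fylySX => fylylCfX => fylylffX => fylylffC => fylylfff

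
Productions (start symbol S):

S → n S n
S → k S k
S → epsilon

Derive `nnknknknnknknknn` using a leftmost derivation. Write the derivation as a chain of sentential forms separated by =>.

S => nSn => nnSnn => nnkSknn => nnknSnknn => nnknkSknknn => nnknknSnknknn => nnknknkSknknknn => nnknknknSnknknknn => nnknknknnknknknn

S => nSn   [S → n S n]
nSn => nnSnn   [S → n S n]
nnSnn => nnkSknn   [S → k S k]
nnkSknn => nnknSnknn   [S → n S n]
nnknSnknn => nnknkSknknn   [S → k S k]
nnknkSknknn => nnknknSnknknn   [S → n S n]
nnknknSnknknn => nnknknkSknknknn   [S → k S k]
nnknknkSknknknn => nnknknknSnknknknn   [S → n S n]
nnknknknSnknknknn => nnknknknnknknknn   [S → epsilon]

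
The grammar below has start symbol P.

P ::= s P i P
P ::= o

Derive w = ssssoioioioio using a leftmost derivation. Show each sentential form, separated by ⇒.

P ⇒ sPiP ⇒ ssPiPiP ⇒ sssPiPiPiP ⇒ ssssPiPiPiPiP ⇒ ssssoiPiPiPiP ⇒ ssssoioiPiPiP ⇒ ssssoioioiPiP ⇒ ssssoioioioiP ⇒ ssssoioioioio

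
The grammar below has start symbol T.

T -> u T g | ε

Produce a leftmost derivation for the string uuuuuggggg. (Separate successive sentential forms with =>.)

T=>uTg=>uuTgg=>uuuTggg=>uuuuTgggg=>uuuuuTggggg=>uuuuuggggg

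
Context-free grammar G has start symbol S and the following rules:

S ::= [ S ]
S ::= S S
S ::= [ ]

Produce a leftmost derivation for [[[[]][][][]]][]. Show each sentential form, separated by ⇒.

S ⇒ SS ⇒ [S]S ⇒ [[S]]S ⇒ [[SS]]S ⇒ [[SSS]]S ⇒ [[SSSS]]S ⇒ [[[S]SSS]]S ⇒ [[[[]]SSS]]S ⇒ [[[[]][]SS]]S ⇒ [[[[]][][]S]]S ⇒ [[[[]][][][]]]S ⇒ [[[[]][][][]]][]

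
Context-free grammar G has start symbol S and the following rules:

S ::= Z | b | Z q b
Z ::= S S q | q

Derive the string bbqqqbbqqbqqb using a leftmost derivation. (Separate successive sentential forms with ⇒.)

S ⇒ Zqb   [S ::= Z q b]
Zqb ⇒ SSqqb   [Z ::= S S q]
SSqqb ⇒ bSqqb   [S ::= b]
bSqqb ⇒ bZqbqqb   [S ::= Z q b]
bZqbqqb ⇒ bSSqqbqqb   [Z ::= S S q]
bSSqqbqqb ⇒ bZqbSqqbqqb   [S ::= Z q b]
bZqbSqqbqqb ⇒ bSSqqbSqqbqqb   [Z ::= S S q]
bSSqqbSqqbqqb ⇒ bbSqqbSqqbqqb   [S ::= b]
bbSqqbSqqbqqb ⇒ bbZqqbSqqbqqb   [S ::= Z]
bbZqqbSqqbqqb ⇒ bbqqqbSqqbqqb   [Z ::= q]
bbqqqbSqqbqqb ⇒ bbqqqbbqqbqqb   [S ::= b]

S ⇒ Zqb ⇒ SSqqb ⇒ bSqqb ⇒ bZqbqqb ⇒ bSSqqbqqb ⇒ bZqbSqqbqqb ⇒ bSSqqbSqqbqqb ⇒ bbSqqbSqqbqqb ⇒ bbZqqbSqqbqqb ⇒ bbqqqbSqqbqqb ⇒ bbqqqbbqqbqqb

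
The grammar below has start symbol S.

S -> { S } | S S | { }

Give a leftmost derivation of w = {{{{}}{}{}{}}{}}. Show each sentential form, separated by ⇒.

S ⇒ {S}   [S -> { S }]
{S} ⇒ {SS}   [S -> S S]
{SS} ⇒ {{S}S}   [S -> { S }]
{{S}S} ⇒ {{SS}S}   [S -> S S]
{{SS}S} ⇒ {{SSS}S}   [S -> S S]
{{SSS}S} ⇒ {{SSSS}S}   [S -> S S]
{{SSSS}S} ⇒ {{{S}SSS}S}   [S -> { S }]
{{{S}SSS}S} ⇒ {{{{}}SSS}S}   [S -> { }]
{{{{}}SSS}S} ⇒ {{{{}}{}SS}S}   [S -> { }]
{{{{}}{}SS}S} ⇒ {{{{}}{}{}S}S}   [S -> { }]
{{{{}}{}{}S}S} ⇒ {{{{}}{}{}{}}S}   [S -> { }]
{{{{}}{}{}{}}S} ⇒ {{{{}}{}{}{}}{}}   [S -> { }]

S⇒{S}⇒{SS}⇒{{S}S}⇒{{SS}S}⇒{{SSS}S}⇒{{SSSS}S}⇒{{{S}SSS}S}⇒{{{{}}SSS}S}⇒{{{{}}{}SS}S}⇒{{{{}}{}{}S}S}⇒{{{{}}{}{}{}}S}⇒{{{{}}{}{}{}}{}}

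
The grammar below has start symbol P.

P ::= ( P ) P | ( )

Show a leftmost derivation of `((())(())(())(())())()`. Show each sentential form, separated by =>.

P=>(P)P=>((P)P)P=>((())P)P=>((())(P)P)P=>((())(())P)P=>((())(())(P)P)P=>((())(())(())P)P=>((())(())(())(P)P)P=>((())(())(())(())P)P=>((())(())(())(())())P=>((())(())(())(())())()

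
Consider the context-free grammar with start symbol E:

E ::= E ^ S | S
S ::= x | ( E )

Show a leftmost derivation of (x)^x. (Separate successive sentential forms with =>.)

E => E^S   [E ::= E ^ S]
E^S => S^S   [E ::= S]
S^S => (E)^S   [S ::= ( E )]
(E)^S => (S)^S   [E ::= S]
(S)^S => (x)^S   [S ::= x]
(x)^S => (x)^x   [S ::= x]

E => E^S => S^S => (E)^S => (S)^S => (x)^S => (x)^x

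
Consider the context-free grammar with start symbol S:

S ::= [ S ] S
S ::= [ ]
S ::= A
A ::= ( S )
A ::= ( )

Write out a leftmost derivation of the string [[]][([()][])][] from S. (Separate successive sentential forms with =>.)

S => [S]S => [[]]S => [[]][S]S => [[]][A]S => [[]][(S)]S => [[]][([S]S)]S => [[]][([A]S)]S => [[]][([()]S)]S => [[]][([()][])]S => [[]][([()][])][]

S => [S]S   [S ::= [ S ] S]
[S]S => [[]]S   [S ::= [ ]]
[[]]S => [[]][S]S   [S ::= [ S ] S]
[[]][S]S => [[]][A]S   [S ::= A]
[[]][A]S => [[]][(S)]S   [A ::= ( S )]
[[]][(S)]S => [[]][([S]S)]S   [S ::= [ S ] S]
[[]][([S]S)]S => [[]][([A]S)]S   [S ::= A]
[[]][([A]S)]S => [[]][([()]S)]S   [A ::= ( )]
[[]][([()]S)]S => [[]][([()][])]S   [S ::= [ ]]
[[]][([()][])]S => [[]][([()][])][]   [S ::= [ ]]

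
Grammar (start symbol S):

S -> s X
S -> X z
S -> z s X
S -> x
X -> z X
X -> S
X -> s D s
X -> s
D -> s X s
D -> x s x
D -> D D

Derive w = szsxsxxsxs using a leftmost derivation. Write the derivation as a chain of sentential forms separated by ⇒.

S⇒sX⇒szX⇒szsDs⇒szsDDs⇒szsxsxDs⇒szsxsxxsxs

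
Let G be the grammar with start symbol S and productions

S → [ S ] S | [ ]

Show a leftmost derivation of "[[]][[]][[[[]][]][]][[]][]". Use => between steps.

S => [S]S => [[]]S => [[]][S]S => [[]][[]]S => [[]][[]][S]S => [[]][[]][[S]S]S => [[]][[]][[[S]S]S]S => [[]][[]][[[[]]S]S]S => [[]][[]][[[[]][]]S]S => [[]][[]][[[[]][]][]]S => [[]][[]][[[[]][]][]][S]S => [[]][[]][[[[]][]][]][[]]S => [[]][[]][[[[]][]][]][[]][]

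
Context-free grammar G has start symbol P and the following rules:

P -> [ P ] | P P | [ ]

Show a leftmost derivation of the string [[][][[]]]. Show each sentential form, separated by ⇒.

P⇒[P]⇒[PP]⇒[PPP]⇒[[]PP]⇒[[][]P]⇒[[][][P]]⇒[[][][[]]]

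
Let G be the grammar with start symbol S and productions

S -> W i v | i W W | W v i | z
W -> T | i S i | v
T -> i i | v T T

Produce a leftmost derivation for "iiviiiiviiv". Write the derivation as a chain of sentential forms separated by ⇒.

S ⇒ Wiv ⇒ iSiiv ⇒ iiWWiiv ⇒ iiTWiiv ⇒ iivTTWiiv ⇒ iiviiTWiiv ⇒ iiviiiiWiiv ⇒ iiviiiiviiv

S ⇒ Wiv   [S -> W i v]
Wiv ⇒ iSiiv   [W -> i S i]
iSiiv ⇒ iiWWiiv   [S -> i W W]
iiWWiiv ⇒ iiTWiiv   [W -> T]
iiTWiiv ⇒ iivTTWiiv   [T -> v T T]
iivTTWiiv ⇒ iiviiTWiiv   [T -> i i]
iiviiTWiiv ⇒ iiviiiiWiiv   [T -> i i]
iiviiiiWiiv ⇒ iiviiiiviiv   [W -> v]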